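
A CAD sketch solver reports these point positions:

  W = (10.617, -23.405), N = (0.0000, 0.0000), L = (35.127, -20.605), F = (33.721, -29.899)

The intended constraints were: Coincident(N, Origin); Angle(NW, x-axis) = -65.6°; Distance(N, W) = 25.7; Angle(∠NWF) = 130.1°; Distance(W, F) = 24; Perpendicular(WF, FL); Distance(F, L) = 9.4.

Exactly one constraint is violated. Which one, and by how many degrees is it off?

Perpendicular(WF, FL) — off by 7.10°.

N = (0.00, 0.00) ✓; NW at -65.60° ✓; |NW| = 25.70 ✓; ∠NWF = 130.1° ✓; |WF| = 24.00 ✓; ∠(WF, FL) = 97.10° ✗; |FL| = 9.400 ✓.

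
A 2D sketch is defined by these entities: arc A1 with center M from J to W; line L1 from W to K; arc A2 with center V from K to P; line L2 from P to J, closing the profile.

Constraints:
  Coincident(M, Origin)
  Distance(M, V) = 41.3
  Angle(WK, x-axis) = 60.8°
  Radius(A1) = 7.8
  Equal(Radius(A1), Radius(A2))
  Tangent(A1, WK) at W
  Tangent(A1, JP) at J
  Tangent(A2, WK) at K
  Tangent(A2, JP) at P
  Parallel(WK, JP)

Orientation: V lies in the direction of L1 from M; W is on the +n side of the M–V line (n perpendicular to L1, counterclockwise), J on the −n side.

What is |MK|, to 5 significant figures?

42.030

The slot axis is L1's direction at 60.8°, so u = (cos 60.8°, sin 60.8°) = (0.48786, 0.87292) and n = (−sin 60.8°, cos 60.8°) = (-0.87292, 0.48786). M is at the origin and V lies 41.3 along u from M, so V = 41.3·u = (20.149, 36.052). Tangency of A1 to both parallel lines with radius 7.8 puts W and J at M ± 7.8·n: W = (-6.8088, 3.8053), J = (6.8088, -3.8053). Equal radii place K and P the same way about V: K = V + 7.8·n = (13.340, 39.857), P = V − 7.8·n = (26.957, 32.246). Then |MK| = |K − M| = 42.030.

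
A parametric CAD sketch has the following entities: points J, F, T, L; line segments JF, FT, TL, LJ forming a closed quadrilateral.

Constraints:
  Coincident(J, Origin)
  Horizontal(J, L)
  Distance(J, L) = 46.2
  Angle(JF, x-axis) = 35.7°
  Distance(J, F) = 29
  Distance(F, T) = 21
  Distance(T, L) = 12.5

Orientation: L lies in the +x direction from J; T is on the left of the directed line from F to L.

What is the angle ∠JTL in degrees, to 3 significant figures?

84.3°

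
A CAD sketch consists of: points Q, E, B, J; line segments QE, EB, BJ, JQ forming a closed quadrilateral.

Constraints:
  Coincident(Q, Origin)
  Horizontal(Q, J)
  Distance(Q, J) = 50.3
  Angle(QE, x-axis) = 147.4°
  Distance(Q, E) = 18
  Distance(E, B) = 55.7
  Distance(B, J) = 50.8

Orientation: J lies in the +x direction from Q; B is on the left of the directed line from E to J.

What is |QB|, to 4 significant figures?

53.14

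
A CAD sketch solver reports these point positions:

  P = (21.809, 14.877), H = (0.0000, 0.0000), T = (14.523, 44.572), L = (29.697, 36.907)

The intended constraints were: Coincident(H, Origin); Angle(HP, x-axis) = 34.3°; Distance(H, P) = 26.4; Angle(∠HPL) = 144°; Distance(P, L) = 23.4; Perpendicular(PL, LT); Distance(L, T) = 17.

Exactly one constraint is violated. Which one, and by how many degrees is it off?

Perpendicular(PL, LT) — off by 7.10°.

H = (0.00, 0.00) ✓; HP at 34.30° ✓; |HP| = 26.40 ✓; ∠HPL = 144.0° ✓; |PL| = 23.40 ✓; ∠(PL, LT) = 82.90° ✗; |LT| = 17.00 ✓.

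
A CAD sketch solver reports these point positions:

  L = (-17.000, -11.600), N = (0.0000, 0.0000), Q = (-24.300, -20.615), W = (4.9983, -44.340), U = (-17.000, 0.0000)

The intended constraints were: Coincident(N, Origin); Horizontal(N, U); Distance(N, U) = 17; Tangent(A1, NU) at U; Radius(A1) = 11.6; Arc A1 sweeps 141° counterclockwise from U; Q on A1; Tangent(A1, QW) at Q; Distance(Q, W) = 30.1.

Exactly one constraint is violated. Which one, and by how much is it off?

Distance(Q, W) = 30.1 — off by 7.60.

N = (0.00, 0.00) ✓; N.y = 0.00, U.y = 0.00 ✓; |NU| = 17.00 ✓; ∠(LU, UN) = 90.00° ✓; |LU| = 11.60 ✓; bearing(L→Q) − bearing(L→U) = 141.0° ✓; |LQ| = 11.60 ✓; ∠(LQ, QW) = 90.00° ✓; |QW| = 37.70 ✗.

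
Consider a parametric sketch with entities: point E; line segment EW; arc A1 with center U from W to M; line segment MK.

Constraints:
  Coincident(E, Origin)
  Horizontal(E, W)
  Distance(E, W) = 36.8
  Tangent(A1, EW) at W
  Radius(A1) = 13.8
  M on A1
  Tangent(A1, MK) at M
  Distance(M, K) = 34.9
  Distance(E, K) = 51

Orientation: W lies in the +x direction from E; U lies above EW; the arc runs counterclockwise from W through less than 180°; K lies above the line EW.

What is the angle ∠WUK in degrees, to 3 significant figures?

153°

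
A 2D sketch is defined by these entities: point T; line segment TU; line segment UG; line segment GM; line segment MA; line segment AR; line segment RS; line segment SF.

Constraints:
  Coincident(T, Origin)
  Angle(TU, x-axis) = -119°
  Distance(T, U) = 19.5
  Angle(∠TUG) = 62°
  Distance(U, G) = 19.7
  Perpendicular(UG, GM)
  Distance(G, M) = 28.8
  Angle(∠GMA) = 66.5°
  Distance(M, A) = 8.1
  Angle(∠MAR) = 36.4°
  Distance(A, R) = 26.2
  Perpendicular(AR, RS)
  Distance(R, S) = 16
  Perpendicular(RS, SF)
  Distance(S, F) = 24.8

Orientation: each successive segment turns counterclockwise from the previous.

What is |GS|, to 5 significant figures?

41.442

∠MAR = 36.4° gives AR at -13.900° from the x-axis; with |AR| = 26.2, R = (28.695, 2.0030). The perpendicularity gives RS at right angles to AR, so RS runs at 76.100°; with |RS| = 16.0, S = (32.539, 17.534). Then |GS| = |S − G| = 41.442.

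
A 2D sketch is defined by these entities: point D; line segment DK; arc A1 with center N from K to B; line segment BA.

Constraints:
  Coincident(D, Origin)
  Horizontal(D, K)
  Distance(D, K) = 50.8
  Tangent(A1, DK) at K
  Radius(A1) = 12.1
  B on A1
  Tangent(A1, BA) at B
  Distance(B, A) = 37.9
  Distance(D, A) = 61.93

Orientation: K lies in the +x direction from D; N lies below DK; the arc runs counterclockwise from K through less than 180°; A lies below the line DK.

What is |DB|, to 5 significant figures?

40.417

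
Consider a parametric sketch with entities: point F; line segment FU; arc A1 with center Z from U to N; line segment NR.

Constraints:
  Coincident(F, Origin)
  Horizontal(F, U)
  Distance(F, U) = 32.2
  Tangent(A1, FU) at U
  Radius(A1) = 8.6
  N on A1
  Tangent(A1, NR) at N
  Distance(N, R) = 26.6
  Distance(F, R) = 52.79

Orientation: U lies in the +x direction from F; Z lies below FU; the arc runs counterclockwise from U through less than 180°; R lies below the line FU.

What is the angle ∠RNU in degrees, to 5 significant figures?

119.18°

Checks: |ZU| = 8.600 ✓; |ZN| = 8.600 ✓; ∠(ZN, NR) = 90.00° ✓; |NR| = 26.60 ✓; |FR| = 52.79 ✓.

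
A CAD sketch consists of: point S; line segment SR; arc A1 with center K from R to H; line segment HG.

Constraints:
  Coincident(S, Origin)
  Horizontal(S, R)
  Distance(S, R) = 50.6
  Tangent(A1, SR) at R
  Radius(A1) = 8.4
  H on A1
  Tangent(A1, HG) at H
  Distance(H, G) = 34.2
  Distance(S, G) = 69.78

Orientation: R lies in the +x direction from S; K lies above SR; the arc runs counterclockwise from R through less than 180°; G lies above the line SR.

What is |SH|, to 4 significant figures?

59.69

S is at the origin; SR is horizontal with |SR| = 50.6 and R on the +x side, so R = (50.60, 0.000). Since A1 is tangent to SR there, KR ⟂ SR, so K = R + (0, 8.4) = (50.60, 8.400). Since KH ⟂ HG (tangency), |KG| = √(8.4² + 34.2²) = 35.22 regardless of where H sits on A1. So G lies on both circle(S, 69.78) and circle(K, 35.22); the above-SR intersection is G = (54.66, 43.38). H is the foot of the tangent from G: H = (58.93, 9.451).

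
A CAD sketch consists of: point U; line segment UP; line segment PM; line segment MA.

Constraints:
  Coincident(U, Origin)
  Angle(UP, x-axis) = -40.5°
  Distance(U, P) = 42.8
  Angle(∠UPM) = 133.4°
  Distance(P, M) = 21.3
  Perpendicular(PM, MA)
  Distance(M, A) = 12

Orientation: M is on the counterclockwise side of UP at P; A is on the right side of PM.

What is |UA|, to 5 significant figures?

66.548

U is at the origin; UP runs at -40.5° with length 42.8, so P = 42.8·(cos -40.5°, sin -40.5°) = (32.545, -27.796). ∠UPM = 133.4°, so PM runs at -40.5° + (180° − 133.4°) = 6.1000° from the x-axis; with |PM| = 21.3, M = P + 21.3·(cos 6.1000°, sin 6.1000°) = (53.725, -25.533). PM is perpendicular to MA; with |MA| = 12.0 on the right of PM, A = M + 12.0·(0.10626, -0.99434) = (55.000, -37.465). Then |UA| = |A − U| = 66.548.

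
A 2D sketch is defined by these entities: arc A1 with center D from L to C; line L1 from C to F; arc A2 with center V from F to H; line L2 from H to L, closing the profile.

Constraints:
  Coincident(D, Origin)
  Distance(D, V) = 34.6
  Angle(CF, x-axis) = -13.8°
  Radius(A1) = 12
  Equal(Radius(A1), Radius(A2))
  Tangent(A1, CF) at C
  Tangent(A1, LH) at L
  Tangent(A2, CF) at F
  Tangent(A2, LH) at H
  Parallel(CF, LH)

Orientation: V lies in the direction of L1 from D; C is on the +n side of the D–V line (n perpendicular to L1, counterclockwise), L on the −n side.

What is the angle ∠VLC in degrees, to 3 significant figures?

70.9°

D is at the origin and V lies 34.6 along u from D, so V = 34.6·u = (33.6, -8.25). Tangency of A1 to both parallel lines with radius 12.0 puts C and L at D ± 12.0·n: C = (2.86, 11.7), L = (-2.86, -11.7). Then cos ∠VLC = LV·LC / (|LV||LC|), giving 70.9°.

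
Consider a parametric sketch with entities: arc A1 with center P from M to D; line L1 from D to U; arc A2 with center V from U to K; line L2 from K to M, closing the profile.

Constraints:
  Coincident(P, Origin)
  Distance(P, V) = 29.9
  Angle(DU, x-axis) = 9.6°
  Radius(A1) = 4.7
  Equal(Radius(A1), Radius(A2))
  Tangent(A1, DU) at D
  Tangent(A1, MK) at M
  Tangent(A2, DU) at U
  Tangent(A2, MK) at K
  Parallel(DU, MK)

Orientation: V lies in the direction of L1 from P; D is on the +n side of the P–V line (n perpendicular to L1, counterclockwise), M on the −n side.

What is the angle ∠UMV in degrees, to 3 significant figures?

8.52°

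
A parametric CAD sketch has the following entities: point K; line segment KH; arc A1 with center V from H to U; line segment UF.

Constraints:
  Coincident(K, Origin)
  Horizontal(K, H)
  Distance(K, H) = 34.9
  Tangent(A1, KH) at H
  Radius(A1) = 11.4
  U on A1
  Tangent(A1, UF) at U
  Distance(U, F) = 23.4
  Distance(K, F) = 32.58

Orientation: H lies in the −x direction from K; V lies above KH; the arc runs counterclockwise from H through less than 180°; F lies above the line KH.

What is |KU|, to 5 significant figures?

25.362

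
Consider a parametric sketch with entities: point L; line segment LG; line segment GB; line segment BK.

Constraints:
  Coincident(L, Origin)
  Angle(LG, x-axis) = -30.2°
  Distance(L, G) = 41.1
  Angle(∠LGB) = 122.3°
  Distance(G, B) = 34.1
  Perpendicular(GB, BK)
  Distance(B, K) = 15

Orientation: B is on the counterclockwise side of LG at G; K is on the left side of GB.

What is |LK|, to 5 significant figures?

59.436

L is at the origin; LG runs at -30.2° with length 41.1, so G = 41.1·(cos -30.2°, sin -30.2°) = (35.522, -20.674). ∠LGB = 122.3°, so GB runs at -30.2° + (180° − 122.3°) = 27.500° from the x-axis; with |GB| = 34.1, B = G + 34.1·(cos 27.500°, sin 27.500°) = (65.769, -4.9285). GB is perpendicular to BK; with |BK| = 15.0 on the left of GB, K = B + 15.0·(-0.46175, 0.88701) = (58.843, 8.3767). Then |LK| = |K − L| = 59.436.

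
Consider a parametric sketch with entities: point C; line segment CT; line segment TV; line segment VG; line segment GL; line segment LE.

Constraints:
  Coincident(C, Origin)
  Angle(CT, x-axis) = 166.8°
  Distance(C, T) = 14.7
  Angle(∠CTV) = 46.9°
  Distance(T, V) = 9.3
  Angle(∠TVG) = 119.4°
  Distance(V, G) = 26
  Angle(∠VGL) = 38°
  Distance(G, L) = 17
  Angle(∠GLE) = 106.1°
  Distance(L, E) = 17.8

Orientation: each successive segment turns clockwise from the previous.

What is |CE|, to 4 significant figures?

12.41

C is at the origin; CT runs at 166.8° with length 14.7, so T = (-14.31, 3.357). ∠CTV = 46.9° gives TV at 33.70° from the x-axis; with |TV| = 9.3, V = (-6.574, 8.517). ∠TVG = 119.4° gives VG at -26.90° from the x-axis; with |VG| = 26.0, G = (16.61, -3.246). ∠VGL = 38.0° gives GL at -168.9° from the x-axis; with |GL| = 17.0, L = (-0.06968, -6.519). ∠GLE = 106.1° gives LE at 117.2° from the x-axis; with |LE| = 17.8, E = (-8.206, 9.312). Then |CE| = |E − C| = 12.41.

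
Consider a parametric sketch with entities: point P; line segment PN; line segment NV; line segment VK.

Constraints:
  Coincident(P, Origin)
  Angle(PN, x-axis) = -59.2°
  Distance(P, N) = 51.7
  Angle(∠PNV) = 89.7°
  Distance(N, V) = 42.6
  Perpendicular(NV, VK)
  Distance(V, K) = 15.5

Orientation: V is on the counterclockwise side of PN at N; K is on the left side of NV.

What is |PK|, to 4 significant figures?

55.70

P is at the origin; PN runs at -59.2° with length 51.7, so N = 51.7·(cos -59.2°, sin -59.2°) = (26.47, -44.41). ∠PNV = 89.7°, so NV runs at -59.2° + (180° − 89.7°) = 31.10° from the x-axis; with |NV| = 42.6, V = N + 42.6·(cos 31.10°, sin 31.10°) = (62.95, -22.40). The perpendicularity gives VK at right angles to NV; with |VK| = 15.5 on the left of NV, K = V + 15.5·(-0.5165, 0.8563) = (54.94, -9.132). Then |PK| = |K − P| = 55.70.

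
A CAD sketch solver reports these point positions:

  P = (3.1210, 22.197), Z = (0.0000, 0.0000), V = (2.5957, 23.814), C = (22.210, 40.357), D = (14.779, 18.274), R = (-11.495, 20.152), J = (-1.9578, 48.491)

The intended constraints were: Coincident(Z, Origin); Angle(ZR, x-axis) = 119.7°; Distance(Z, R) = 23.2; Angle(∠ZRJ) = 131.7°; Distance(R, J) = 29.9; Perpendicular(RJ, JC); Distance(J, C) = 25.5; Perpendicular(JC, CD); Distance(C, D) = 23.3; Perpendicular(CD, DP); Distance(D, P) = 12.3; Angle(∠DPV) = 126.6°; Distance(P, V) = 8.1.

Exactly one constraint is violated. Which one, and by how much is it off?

Distance(P, V) = 8.1 — off by 6.40.

Z = (0.00, 0.00) ✓; ZR at 119.7° ✓; |ZR| = 23.20 ✓; ∠ZRJ = 131.7° ✓; |RJ| = 29.90 ✓; ∠(RJ, JC) = 90.00° ✓; |JC| = 25.50 ✓; ∠(JC, CD) = 90.00° ✓; |CD| = 23.30 ✓; ∠(CD, DP) = 90.00° ✓; |DP| = 12.30 ✓; ∠DPV = 126.6° ✓; |PV| = 1.700 ✗.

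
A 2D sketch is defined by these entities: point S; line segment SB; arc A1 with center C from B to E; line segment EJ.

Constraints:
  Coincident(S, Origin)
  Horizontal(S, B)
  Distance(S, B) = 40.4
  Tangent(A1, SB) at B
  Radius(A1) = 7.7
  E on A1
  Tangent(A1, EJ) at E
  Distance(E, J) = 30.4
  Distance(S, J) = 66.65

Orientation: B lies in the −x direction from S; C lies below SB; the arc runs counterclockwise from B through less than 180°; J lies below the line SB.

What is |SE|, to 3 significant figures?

48.0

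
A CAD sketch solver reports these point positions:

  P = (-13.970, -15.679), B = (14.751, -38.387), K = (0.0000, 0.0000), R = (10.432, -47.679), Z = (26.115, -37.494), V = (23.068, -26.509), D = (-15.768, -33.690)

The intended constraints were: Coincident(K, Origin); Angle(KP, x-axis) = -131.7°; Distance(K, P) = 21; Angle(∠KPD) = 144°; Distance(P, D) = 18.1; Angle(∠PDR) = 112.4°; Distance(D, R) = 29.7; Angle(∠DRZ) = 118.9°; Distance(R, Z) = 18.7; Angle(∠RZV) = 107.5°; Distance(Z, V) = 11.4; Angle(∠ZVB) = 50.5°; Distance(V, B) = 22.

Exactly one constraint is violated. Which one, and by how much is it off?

Distance(V, B) = 22 — off by 7.50.

K = (0.00, 0.00) ✓; KP at -131.7° ✓; |KP| = 21.00 ✓; ∠KPD = 144.0° ✓; |PD| = 18.10 ✓; ∠PDR = 112.4° ✓; |DR| = 29.70 ✓; ∠DRZ = 118.9° ✓; |RZ| = 18.70 ✓; ∠RZV = 107.5° ✓; |ZV| = 11.40 ✓; ∠ZVB = 50.50° ✓; |VB| = 14.50 ✗.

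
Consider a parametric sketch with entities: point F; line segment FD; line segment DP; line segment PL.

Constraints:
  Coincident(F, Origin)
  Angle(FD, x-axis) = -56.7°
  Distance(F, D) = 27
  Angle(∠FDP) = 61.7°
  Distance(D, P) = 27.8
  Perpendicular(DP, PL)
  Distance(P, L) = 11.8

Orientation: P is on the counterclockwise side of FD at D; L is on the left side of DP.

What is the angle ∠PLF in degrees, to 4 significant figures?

128.6°

∠FDP = 61.7°, so DP runs at -56.7° + (180° − 61.7°) = 61.60° from the x-axis; with |DP| = 27.8, P = D + 27.8·(cos 61.60°, sin 61.60°) = (28.05, 1.887). DP ⟂ PL; with |PL| = 11.8 on the left of DP, L = P + 11.8·(-0.8796, 0.4756) = (17.67, 7.500). Then cos ∠PLF = LP·LF / (|LP||LF|), giving 128.6°.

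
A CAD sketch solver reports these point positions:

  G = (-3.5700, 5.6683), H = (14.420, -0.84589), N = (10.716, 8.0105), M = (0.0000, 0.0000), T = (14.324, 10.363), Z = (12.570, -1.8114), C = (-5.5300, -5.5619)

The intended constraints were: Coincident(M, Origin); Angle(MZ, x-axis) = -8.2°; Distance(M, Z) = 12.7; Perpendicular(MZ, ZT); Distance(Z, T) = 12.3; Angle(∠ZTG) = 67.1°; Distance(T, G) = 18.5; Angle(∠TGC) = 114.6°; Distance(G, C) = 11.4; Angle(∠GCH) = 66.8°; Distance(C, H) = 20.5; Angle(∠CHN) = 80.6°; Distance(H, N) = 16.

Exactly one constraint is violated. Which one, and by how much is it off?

Distance(H, N) = 16 — off by 6.40.

M = (0.00, 0.00) ✓; MZ at -8.200° ✓; |MZ| = 12.70 ✓; ∠(MZ, ZT) = 90.00° ✓; |ZT| = 12.30 ✓; ∠ZTG = 67.10° ✓; |TG| = 18.50 ✓; ∠TGC = 114.6° ✓; |GC| = 11.40 ✓; ∠GCH = 66.80° ✓; |CH| = 20.50 ✓; ∠CHN = 80.60° ✓; |HN| = 9.600 ✗.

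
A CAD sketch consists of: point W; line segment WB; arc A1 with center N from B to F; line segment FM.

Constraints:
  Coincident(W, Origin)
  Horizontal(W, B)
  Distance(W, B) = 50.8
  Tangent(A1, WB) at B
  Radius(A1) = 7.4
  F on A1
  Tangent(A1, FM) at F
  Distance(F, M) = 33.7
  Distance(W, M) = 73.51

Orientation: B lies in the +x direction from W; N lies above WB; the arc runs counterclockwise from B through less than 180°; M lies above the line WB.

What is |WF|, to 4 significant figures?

58.54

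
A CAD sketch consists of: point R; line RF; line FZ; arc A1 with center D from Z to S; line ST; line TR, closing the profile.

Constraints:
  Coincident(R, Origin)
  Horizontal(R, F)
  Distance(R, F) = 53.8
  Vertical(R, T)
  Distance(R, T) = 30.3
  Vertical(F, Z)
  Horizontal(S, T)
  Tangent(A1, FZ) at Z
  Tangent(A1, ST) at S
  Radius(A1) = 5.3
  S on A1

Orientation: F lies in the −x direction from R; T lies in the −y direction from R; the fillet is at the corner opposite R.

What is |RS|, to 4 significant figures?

57.19

The virtual corner opposite R is at (-53.80, -30.30). The tangent condition forces DZ to be normal to FZ and the tangent condition forces DS to be normal to ST, with radius 5.3, so the center D sits 5.3 in from both sides at D = (-48.50, -25.00). That places the tangent points at Z = (-53.80, -25.00) on FZ and S = (-48.50, -30.30) on ST. Then |RS| = |S − R| = 57.19.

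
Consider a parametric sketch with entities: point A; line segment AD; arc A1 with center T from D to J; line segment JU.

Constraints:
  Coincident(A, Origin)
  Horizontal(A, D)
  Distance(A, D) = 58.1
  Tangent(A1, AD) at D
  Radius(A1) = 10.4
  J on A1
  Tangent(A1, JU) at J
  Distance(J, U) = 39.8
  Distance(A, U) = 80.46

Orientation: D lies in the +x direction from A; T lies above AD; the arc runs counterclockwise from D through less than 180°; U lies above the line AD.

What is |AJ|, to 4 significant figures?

69.42

Checks: |TJ| = 10.40 ✓; ∠(TJ, JU) = 90.00° ✓; |JU| = 39.80 ✓; |AU| = 80.46 ✓.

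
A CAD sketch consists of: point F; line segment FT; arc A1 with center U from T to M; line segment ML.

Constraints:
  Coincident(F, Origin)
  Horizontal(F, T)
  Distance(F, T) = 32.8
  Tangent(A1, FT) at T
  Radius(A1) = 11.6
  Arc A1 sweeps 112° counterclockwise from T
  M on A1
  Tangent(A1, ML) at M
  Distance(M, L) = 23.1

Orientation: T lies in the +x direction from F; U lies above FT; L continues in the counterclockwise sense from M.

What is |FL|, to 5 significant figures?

51.129

F is at the origin; F and T share the same y with |FT| = 32.8 and T on the +x side, so T = (32.800, 0.0000). The tangent condition forces UT to be normal to FT, so U = T + (0, 11.6) = (32.800, 11.600). On A1, T sits at bearing -90° from U; a 112° counterclockwise sweep puts M at bearing 22°, so M = U + 11.6·(cos 22°, sin 22°) = (43.555, 15.945). A1 meets ML tangentially, so UM is at right angles to ML, so ML runs along (−sin 22°, cos 22°); with |ML| = 23.1, L = (34.902, 37.363). Then |FL| = |L − F| = 51.129.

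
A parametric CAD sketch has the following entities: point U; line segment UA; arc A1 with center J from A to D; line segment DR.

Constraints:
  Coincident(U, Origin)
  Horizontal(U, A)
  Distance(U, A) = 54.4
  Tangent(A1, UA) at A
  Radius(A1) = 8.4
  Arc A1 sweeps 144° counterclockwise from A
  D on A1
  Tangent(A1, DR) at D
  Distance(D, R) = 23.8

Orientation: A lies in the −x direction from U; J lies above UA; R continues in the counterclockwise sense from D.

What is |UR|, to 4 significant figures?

74.66

On A1, A sits at bearing -90° from J; a 144° counterclockwise sweep puts D at bearing 54°, so D = J + 8.4·(cos 54°, sin 54°) = (-49.46, 15.20). Tangency of A1 to DR means the radius JD is perpendicular to DR, so DR runs along (−sin 54°, cos 54°); with |DR| = 23.8, R = (-68.72, 29.19). Then |UR| = |R − U| = 74.66.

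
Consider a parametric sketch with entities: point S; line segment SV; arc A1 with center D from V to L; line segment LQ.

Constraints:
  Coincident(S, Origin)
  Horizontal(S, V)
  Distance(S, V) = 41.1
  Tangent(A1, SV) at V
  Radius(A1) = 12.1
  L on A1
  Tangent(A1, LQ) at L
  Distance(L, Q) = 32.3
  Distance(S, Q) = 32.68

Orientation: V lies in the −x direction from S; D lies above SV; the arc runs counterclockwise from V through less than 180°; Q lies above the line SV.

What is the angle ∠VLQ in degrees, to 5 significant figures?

153.67°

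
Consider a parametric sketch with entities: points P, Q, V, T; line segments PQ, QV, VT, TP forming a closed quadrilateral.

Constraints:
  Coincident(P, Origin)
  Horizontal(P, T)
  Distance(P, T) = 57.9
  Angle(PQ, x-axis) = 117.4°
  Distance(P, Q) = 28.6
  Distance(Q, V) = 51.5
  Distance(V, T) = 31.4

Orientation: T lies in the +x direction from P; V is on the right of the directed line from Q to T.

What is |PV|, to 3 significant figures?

28.0

P is at the origin; PT is horizontal with |PT| = 57.9 and T in +x, so T = (57.9, 0). PQ runs at 117.4° with |PQ| = 28.6, so Q = (-13.2, 25.4). V is determined by |QV| = 51.5 and |VT| = 31.4 together: it lies at the intersection of circle(Q, 51.5) and circle(T, 31.4). With |QT| = 75.5, the foot of the radical line on QT is 48.8 from Q and the perpendicular offset is √(51.5² − 48.8²) = 16.5. Taking the right-of-QT solution: V = (27.2, -6.60).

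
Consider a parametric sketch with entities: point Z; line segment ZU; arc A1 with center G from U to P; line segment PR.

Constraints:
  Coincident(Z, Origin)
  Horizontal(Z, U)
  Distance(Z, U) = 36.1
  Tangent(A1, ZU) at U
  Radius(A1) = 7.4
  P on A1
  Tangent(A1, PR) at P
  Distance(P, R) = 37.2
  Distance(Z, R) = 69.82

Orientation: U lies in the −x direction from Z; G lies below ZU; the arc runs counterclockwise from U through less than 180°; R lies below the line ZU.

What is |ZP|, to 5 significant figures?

43.007

Checks: |GU| = 7.400 ✓; |GP| = 7.400 ✓; ∠(GP, PR) = 90.00° ✓; |PR| = 37.20 ✓; |ZR| = 69.82 ✓.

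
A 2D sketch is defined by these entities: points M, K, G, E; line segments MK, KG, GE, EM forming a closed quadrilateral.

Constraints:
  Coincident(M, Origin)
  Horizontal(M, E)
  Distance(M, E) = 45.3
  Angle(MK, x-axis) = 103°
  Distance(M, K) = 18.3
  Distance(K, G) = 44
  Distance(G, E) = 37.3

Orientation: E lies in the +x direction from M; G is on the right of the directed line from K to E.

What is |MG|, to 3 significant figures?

26.5

M is at the origin; ME is horizontal with |ME| = 45.3 and E in +x, so E = (45.3, 0). MK runs at 103.0° with |MK| = 18.3, so K = (-4.12, 17.8). G is determined by |KG| = 44.0 and |GE| = 37.3 together: it lies at the intersection of circle(K, 44.0) and circle(E, 37.3). With |KE| = 52.5, the foot of the radical line on KE is 31.5 from K and the perpendicular offset is √(44.0² − 31.5²) = 30.8. Taking the right-of-KE solution: G = (15.0, -21.8).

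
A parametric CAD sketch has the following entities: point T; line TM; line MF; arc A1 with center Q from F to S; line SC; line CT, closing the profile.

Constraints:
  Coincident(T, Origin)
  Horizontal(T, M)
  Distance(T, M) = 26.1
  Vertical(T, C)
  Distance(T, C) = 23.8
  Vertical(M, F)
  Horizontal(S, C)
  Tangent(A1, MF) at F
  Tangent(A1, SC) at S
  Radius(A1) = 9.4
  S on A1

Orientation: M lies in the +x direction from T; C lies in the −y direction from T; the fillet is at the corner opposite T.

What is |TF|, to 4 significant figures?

29.81

The virtual corner opposite T is at (26.10, -23.80). The tangent condition forces QF to be normal to MF and tangency of A1 to SC means the radius QS is perpendicular to SC, with radius 9.4, so the center Q sits 9.4 in from both sides at Q = (16.70, -14.40). That places the tangent points at F = (26.10, -14.40) on MF and S = (16.70, -23.80) on SC. Then |TF| = |F − T| = 29.81.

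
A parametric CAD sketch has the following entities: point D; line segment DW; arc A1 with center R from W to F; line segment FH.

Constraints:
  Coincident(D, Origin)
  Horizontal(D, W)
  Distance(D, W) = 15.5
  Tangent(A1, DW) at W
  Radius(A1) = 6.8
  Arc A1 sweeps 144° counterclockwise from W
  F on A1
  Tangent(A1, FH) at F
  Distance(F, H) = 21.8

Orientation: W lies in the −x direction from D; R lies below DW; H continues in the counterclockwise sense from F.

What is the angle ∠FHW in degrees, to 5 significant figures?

25.494°

D is at the origin; D and W share the same y with |DW| = 15.5 and W on the −x side, so W = (-15.500, 0.0000). A1 meets DW tangentially, so RW is at right angles to DW, so R = W + (0, -6.8) = (-15.500, -6.8000). On A1, W sits at bearing 90° from R; a 144° counterclockwise sweep puts F at bearing 234°, so F = R + 6.8·(cos 234°, sin 234°) = (-19.497, -12.301). A1 meets FH tangentially, so RF is at right angles to FH, so FH runs along (−sin 234°, cos 234°); with |FH| = 21.8, H = (-1.8604, -25.115). Then cos ∠FHW = HF·HW / (|HF||HW|), giving 25.494°.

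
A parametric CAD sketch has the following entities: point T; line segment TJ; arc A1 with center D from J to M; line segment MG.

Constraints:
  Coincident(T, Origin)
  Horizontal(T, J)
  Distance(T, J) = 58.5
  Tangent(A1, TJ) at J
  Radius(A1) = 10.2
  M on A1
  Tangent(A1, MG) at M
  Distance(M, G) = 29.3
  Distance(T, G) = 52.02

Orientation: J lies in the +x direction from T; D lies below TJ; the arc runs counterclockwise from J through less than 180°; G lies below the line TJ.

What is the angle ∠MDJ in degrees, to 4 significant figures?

70.37°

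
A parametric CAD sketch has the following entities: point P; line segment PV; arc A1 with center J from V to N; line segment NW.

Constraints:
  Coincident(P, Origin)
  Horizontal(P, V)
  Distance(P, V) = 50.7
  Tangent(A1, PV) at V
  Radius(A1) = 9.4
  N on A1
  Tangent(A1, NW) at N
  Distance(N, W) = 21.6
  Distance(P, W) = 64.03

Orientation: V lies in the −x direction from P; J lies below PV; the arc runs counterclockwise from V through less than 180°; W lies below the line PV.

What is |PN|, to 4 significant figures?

60.96

P is at the origin; PV is horizontal with |PV| = 50.7 and V on the −x side, so V = (-50.70, 0.000). A1 meets PV tangentially, so JV is at right angles to PV, so J = V + (0, -9.4) = (-50.70, -9.400). Since JN ⟂ NW (tangency), |JW| = √(9.4² + 21.6²) = 23.56 regardless of where N sits on A1. So W lies on both circle(P, 64.03) and circle(J, 23.56); the below-PV intersection is W = (-55.15, -32.53). N is the foot of the tangent from W: N = (-59.87, -11.46).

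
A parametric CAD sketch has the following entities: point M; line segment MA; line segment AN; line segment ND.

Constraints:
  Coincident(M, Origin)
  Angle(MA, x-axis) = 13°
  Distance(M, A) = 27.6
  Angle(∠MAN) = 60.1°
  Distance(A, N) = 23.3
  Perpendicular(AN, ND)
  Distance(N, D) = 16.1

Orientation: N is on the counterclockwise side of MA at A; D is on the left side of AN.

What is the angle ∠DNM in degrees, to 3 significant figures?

21.7°

∠MAN = 60.1°, so AN runs at 13.0° + (180° − 60.1°) = 133° from the x-axis; with |AN| = 23.3, N = A + 23.3·(cos 133°, sin 133°) = (11.0, 23.3). The perpendicularity gives ND at right angles to AN; with |ND| = 16.1 on the left of AN, D = N + 16.1·(-0.733, -0.681) = (-0.762, 12.3). Then cos ∠DNM = ND·NM / (|ND||NM|), giving 21.7°.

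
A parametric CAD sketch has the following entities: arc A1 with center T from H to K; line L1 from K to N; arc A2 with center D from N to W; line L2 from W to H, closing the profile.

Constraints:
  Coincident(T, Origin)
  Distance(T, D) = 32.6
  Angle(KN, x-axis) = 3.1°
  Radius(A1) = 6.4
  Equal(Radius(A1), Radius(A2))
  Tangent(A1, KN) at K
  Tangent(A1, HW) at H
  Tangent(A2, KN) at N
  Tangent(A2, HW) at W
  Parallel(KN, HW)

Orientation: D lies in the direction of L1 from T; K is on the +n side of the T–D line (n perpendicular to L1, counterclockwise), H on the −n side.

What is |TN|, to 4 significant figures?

33.22

The slot axis is L1's direction at 3.1°, so u = (cos 3.1°, sin 3.1°) = (0.9985, 0.05408) and n = (−sin 3.1°, cos 3.1°) = (-0.05408, 0.9985). T is at the origin and D lies 32.6 along u from T, so D = 32.6·u = (32.55, 1.763). Tangency of A1 to both parallel lines with radius 6.4 puts K and H at T ± 6.4·n: K = (-0.3461, 6.391), H = (0.3461, -6.391). Equal radii place N and W the same way about D: N = D + 6.4·n = (32.21, 8.154), W = D − 6.4·n = (32.90, -4.628). Then |TN| = |N − T| = 33.22.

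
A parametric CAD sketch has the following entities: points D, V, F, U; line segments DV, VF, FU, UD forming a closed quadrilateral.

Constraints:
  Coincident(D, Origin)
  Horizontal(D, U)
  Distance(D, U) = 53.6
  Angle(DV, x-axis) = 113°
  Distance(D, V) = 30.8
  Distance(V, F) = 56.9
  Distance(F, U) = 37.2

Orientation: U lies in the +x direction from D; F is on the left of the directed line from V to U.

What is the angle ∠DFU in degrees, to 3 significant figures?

65.3°

Checks: |VF| = 56.90 ✓; |FU| = 37.20 ✓.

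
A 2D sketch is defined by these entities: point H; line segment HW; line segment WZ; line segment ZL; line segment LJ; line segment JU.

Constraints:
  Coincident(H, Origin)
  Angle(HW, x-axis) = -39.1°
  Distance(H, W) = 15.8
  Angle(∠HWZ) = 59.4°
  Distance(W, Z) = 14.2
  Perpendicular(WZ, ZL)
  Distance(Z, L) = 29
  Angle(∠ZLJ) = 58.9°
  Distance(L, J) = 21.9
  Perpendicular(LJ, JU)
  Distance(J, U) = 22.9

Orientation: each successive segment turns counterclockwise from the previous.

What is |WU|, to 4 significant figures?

7.526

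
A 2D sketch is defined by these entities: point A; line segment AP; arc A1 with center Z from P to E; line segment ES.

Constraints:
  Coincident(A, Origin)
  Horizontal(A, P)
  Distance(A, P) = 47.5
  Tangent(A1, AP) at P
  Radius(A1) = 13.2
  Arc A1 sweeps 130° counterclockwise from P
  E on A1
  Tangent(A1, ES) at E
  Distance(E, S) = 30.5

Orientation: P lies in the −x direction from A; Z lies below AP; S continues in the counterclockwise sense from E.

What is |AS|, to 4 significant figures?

58.94

A is at the origin; A and P share the same y with |AP| = 47.5 and P on the −x side, so P = (-47.50, 0.000). Tangency of A1 to AP means the radius ZP is perpendicular to AP, so Z = P + (0, -13.2) = (-47.50, -13.20). On A1, P sits at bearing 90° from Z; a 130° counterclockwise sweep puts E at bearing 220°, so E = Z + 13.2·(cos 220°, sin 220°) = (-57.61, -21.68). The tangent condition forces ZE to be normal to ES, so ES runs along (−sin 220°, cos 220°); with |ES| = 30.5, S = (-38.01, -45.05). Then |AS| = |S − A| = 58.94.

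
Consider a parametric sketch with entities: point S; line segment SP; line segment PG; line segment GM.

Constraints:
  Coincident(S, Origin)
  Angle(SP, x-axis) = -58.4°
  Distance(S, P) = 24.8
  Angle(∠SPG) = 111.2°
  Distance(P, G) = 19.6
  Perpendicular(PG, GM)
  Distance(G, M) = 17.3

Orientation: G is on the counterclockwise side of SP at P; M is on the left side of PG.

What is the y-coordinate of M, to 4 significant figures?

-0.5689

S is at the origin; SP runs at -58.4° with length 24.8, so P = 24.8·(cos -58.4°, sin -58.4°) = (12.99, -21.12). ∠SPG = 111.2°, so PG runs at -58.4° + (180° − 111.2°) = 10.40° from the x-axis; with |PG| = 19.6, G = P + 19.6·(cos 10.40°, sin 10.40°) = (32.27, -17.58). PG is perpendicular to GM; with |GM| = 17.3 on the left of PG, M = G + 17.3·(-0.1805, 0.9836) = (29.15, -0.5689). So M.y = -0.5689.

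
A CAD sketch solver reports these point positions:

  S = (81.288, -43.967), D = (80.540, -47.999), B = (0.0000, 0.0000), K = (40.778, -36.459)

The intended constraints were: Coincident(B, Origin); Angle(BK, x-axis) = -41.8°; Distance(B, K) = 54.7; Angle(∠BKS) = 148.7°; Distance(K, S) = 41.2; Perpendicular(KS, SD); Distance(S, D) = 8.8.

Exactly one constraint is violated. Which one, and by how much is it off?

Distance(S, D) = 8.8 — off by 4.70.

B = (0.00, 0.00) ✓; BK at -41.80° ✓; |BK| = 54.70 ✓; ∠BKS = 148.7° ✓; |KS| = 41.20 ✓; ∠(KS, SD) = 90.01° ✓; |SD| = 4.101 ✗.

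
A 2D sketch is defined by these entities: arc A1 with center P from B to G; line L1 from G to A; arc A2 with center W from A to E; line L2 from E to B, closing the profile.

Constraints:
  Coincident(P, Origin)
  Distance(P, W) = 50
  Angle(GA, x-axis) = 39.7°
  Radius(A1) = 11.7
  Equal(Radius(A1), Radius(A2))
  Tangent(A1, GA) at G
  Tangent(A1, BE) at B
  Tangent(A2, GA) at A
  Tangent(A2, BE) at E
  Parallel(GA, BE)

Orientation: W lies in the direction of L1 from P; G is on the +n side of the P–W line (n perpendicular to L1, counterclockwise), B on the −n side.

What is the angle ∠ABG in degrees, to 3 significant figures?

64.9°

Tangency of A1 to both parallel lines with radius 11.7 puts G and B at P ± 11.7·n: G = (-7.47, 9.00), B = (7.47, -9.00). Equal radii place A and E the same way about W: A = W + 11.7·n = (31.0, 40.9), E = W − 11.7·n = (45.9, 22.9). Then cos ∠ABG = BA·BG / (|BA||BG|), giving 64.9°.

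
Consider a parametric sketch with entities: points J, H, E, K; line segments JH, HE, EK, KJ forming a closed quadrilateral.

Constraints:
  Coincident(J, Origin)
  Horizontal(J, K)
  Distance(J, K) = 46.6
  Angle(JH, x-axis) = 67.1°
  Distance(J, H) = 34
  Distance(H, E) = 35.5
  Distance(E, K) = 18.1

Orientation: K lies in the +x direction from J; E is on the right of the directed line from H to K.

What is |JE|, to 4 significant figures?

28.52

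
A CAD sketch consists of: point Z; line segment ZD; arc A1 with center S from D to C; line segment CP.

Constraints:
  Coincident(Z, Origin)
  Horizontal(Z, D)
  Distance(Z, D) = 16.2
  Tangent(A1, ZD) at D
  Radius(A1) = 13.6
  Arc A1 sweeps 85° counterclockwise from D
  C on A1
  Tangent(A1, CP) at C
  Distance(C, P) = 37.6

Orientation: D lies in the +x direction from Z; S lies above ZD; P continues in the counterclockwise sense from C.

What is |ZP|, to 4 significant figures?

59.82

On A1, D sits at bearing -90° from S; an 85° counterclockwise sweep puts C at bearing -5°, so C = S + 13.6·(cos -5°, sin -5°) = (29.75, 12.41). Tangency of A1 to CP means the radius SC is perpendicular to CP, so CP runs along (−sin -5°, cos -5°); with |CP| = 37.6, P = (33.03, 49.87). Then |ZP| = |P − Z| = 59.82.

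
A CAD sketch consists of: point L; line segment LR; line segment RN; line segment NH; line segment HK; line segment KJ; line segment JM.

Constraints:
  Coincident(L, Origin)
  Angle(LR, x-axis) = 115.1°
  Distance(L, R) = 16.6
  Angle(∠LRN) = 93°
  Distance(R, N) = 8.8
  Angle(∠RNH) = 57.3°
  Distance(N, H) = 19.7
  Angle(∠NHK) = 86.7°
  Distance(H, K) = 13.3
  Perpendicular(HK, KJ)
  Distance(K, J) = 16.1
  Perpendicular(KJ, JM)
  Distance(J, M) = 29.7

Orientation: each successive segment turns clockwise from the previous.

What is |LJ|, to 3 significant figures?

21.0

L is at the origin; LR runs at 115.1° with length 16.6, so R = (-7.04, 15.0). ∠LRN = 93.0° gives RN at 28.1° from the x-axis; with |RN| = 8.8, N = (0.721, 19.2). ∠RNH = 57.3° gives NH at -94.6° from the x-axis; with |NH| = 19.7, H = (-0.859, -0.459). ∠NHK = 86.7° gives HK at 172° from the x-axis; with |HK| = 13.3, K = (-14.0, 1.37). HK is perpendicular to KJ, so KJ runs at 82.1°; with |KJ| = 16.1, J = (-11.8, 17.3). Then |LJ| = |J − L| = 21.0.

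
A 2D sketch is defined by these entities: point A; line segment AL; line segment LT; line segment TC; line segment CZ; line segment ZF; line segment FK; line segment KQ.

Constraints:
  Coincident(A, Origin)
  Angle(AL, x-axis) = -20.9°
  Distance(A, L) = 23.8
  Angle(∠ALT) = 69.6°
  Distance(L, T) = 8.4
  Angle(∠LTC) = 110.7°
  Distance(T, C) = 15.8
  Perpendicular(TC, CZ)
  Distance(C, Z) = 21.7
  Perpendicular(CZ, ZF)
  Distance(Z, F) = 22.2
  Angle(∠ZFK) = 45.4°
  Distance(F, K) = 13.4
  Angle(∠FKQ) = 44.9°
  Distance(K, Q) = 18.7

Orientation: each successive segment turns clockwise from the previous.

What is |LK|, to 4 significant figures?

7.365

The perpendicularity gives ZF at right angles to CZ, so ZF runs at -20.60°; with |ZF| = 22.2, F = (30.32, 3.260). ∠ZFK = 45.4° gives FK at -155.2° from the x-axis; with |FK| = 13.4, K = (18.15, -2.361). Then |LK| = |K − L| = 7.365.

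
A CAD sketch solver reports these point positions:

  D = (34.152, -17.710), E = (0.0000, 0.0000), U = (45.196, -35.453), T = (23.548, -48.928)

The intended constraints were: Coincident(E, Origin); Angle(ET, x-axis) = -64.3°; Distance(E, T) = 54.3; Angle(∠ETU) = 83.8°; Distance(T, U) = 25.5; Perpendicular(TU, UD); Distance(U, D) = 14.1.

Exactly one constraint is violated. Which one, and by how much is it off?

Distance(U, D) = 14.1 — off by 6.80.

E = (0.00, 0.00) ✓; ET at -64.30° ✓; |ET| = 54.30 ✓; ∠ETU = 83.80° ✓; |TU| = 25.50 ✓; ∠(TU, UD) = 90.00° ✓; |UD| = 20.90 ✗.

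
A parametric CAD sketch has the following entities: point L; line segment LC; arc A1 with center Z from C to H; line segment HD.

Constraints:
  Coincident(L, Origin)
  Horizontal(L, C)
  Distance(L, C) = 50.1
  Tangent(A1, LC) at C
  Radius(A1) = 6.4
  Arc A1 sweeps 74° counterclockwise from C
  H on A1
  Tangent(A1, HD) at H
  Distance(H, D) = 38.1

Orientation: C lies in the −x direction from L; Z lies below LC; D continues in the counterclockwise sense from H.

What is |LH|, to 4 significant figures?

56.44

The tangent condition forces ZC to be normal to LC, so Z = C + (0, -6.4) = (-50.10, -6.400). On A1, C sits at bearing 90° from Z; a 74° counterclockwise sweep puts H at bearing 164°, so H = Z + 6.4·(cos 164°, sin 164°) = (-56.25, -4.636). Then |LH| = |H − L| = 56.44.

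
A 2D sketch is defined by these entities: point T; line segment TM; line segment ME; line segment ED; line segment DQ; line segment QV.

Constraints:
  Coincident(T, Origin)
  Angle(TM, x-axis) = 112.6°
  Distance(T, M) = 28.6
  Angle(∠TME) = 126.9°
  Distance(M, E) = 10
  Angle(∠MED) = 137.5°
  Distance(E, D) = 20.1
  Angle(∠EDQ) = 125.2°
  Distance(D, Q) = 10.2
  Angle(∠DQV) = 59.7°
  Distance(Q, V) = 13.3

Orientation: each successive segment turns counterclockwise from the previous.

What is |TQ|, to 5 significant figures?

40.704

T is at the origin; TM runs at 112.6° with length 28.6, so M = (-10.991, 26.404). ∠TME = 126.9° gives ME at 165.70° from the x-axis; with |ME| = 10.0, E = (-20.681, 28.874). ∠MED = 137.5° gives ED at -151.80° from the x-axis; with |ED| = 20.1, D = (-38.395, 19.376). ∠EDQ = 125.2° gives DQ at -97.000° from the x-axis; with |DQ| = 10.2, Q = (-39.638, 9.2516). Then |TQ| = |Q − T| = 40.704.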